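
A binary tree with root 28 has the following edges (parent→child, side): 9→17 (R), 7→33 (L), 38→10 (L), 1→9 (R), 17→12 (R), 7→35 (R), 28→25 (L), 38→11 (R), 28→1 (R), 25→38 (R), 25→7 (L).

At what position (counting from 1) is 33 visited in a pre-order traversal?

4

Pre-order visits the node, then its left subtree, then its right subtree.
Visit 28.
At 28: go left to 25.
  Visit 25.
  At 25: go left to 7.
    Visit 7.
    At 7: go left to 33.
      33 is a leaf — visit 33.
    At 7: go right to 35.
      35 is a leaf — visit 35.
  At 25: go right to 38.
    Visit 38.
    At 38: go left to 10.
      10 is a leaf — visit 10.
    At 38: go right to 11.
      11 is a leaf — visit 11.
At 28: go right to 1.
  Visit 1.
  At 1: no left child.
  At 1: go right to 9.
    Visit 9.
    At 9: no left child.
    At 9: go right to 17.
      Visit 17.
      At 17: no left child.
      At 17: go right to 12.
        12 is a leaf — visit 12.
Full pre-order sequence: 28, 25, 7, 33, 35, 38, 10, 11, 1, 9, 17, 12.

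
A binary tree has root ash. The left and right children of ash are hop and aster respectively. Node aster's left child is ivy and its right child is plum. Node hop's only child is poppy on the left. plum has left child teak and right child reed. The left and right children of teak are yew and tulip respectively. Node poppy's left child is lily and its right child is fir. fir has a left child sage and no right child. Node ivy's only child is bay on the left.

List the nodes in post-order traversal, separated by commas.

Post-order visits the left subtree, then the right subtree, then the node.
At ash: go left to hop.
  At hop: go left to poppy.
    At poppy: go left to lily.
      lily is a leaf — visit lily.
    At poppy: go right to fir.
      At fir: go left to sage.
        sage is a leaf — visit sage.
      At fir: no right child.
      Visit fir.
    Visit poppy.
  At hop: no right child.
  Visit hop.
At ash: go right to aster.
  At aster: go left to ivy.
    At ivy: go left to bay.
      bay is a leaf — visit bay.
    At ivy: no right child.
    Visit ivy.
  At aster: go right to plum.
    At plum: go left to teak.
      At teak: go left to yew.
        yew is a leaf — visit yew.
      At teak: go right to tulip.
        tulip is a leaf — visit tulip.
      Visit teak.
    At plum: go right to reed.
      reed is a leaf — visit reed.
    Visit plum.
  Visit aster.
Visit ash.

lily, sage, fir, poppy, hop, bay, ivy, yew, tulip, teak, reed, plum, aster, ash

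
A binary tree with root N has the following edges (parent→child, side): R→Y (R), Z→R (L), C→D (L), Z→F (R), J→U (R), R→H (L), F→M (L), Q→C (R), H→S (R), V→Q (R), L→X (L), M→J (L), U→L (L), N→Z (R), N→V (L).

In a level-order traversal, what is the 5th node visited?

R

Level-order visits nodes level by level from the root, left to right within each level.
Level 0: N
Level 1: V, Z
Level 2: Q, R, F
Level 3: C, H, Y, M
Level 4: D, S, J
Level 5: U
Level 6: L
Level 7: X
Full level-order sequence: N, V, Z, Q, R, F, C, H, Y, M, D, S, J, U, L, X.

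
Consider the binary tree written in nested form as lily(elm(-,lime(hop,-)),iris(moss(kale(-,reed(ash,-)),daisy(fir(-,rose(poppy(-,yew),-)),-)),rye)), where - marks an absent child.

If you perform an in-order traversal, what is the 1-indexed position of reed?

7

In-order visits the left subtree, then the node, then the right subtree.
At lily: go left to elm.
  At elm: no left child.
  Visit elm.
  At elm: go right to lime.
    At lime: go left to hop.
      hop is a leaf — visit hop.
    Visit lime.
    At lime: no right child.
Visit lily.
At lily: go right to iris.
  At iris: go left to moss.
    At moss: go left to kale.
      At kale: no left child.
      Visit kale.
      At kale: go right to reed.
        At reed: go left to ash.
          ash is a leaf — visit ash.
        Visit reed.
        At reed: no right child.
    Visit moss.
    At moss: go right to daisy.
      At daisy: go left to fir.
        At fir: no left child.
        Visit fir.
        At fir: go right to rose.
          At rose: go left to poppy.
            At poppy: no left child.
            Visit poppy.
            At poppy: go right to yew.
              yew is a leaf — visit yew.
          Visit rose.
          At rose: no right child.
      Visit daisy.
      At daisy: no right child.
  Visit iris.
  At iris: go right to rye.
    rye is a leaf — visit rye.
Full in-order sequence: elm, hop, lime, lily, kale, ash, reed, moss, fir, poppy, yew, rose, daisy, iris, rye.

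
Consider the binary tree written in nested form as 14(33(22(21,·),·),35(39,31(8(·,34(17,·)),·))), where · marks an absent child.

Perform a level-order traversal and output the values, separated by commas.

14, 33, 35, 22, 39, 31, 21, 8, 34, 17

Level-order visits nodes level by level from the root, left to right within each level.
Level 0: 14
Level 1: 33, 35
Level 2: 22, 39, 31
Level 3: 21, 8
Level 4: 34
Level 5: 17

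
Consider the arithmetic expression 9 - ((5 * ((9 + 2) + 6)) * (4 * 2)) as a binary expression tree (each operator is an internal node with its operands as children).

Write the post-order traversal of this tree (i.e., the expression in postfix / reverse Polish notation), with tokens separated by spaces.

Post-order on an expression tree gives postfix notation: for each operator, emit left operand, right operand, then the operator.

9 5 9 2 + 6 + * 4 2 * * -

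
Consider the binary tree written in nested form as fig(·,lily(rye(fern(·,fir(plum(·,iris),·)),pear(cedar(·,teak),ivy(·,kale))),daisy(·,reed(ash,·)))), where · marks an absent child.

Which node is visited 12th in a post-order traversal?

reed

Post-order visits the left subtree, then the right subtree, then the node.
At fig: no left child.
At fig: go right to lily.
  At lily: go left to rye.
    At rye: go left to fern.
      At fern: no left child.
      At fern: go right to fir.
        At fir: go left to plum.
          At plum: no left child.
          At plum: go right to iris.
            iris is a leaf — visit iris.
          Visit plum.
        At fir: no right child.
        Visit fir.
      Visit fern.
    At rye: go right to pear.
      At pear: go left to cedar.
        At cedar: no left child.
        At cedar: go right to teak.
          teak is a leaf — visit teak.
        Visit cedar.
      At pear: go right to ivy.
        At ivy: no left child.
        At ivy: go right to kale.
          kale is a leaf — visit kale.
        Visit ivy.
      Visit pear.
    Visit rye.
  At lily: go right to daisy.
    At daisy: no left child.
    At daisy: go right to reed.
      At reed: go left to ash.
        ash is a leaf — visit ash.
      At reed: no right child.
      Visit reed.
    Visit daisy.
  Visit lily.
Visit fig.
Full post-order sequence: iris, plum, fir, fern, teak, cedar, kale, ivy, pear, rye, ash, reed, daisy, lily, fig.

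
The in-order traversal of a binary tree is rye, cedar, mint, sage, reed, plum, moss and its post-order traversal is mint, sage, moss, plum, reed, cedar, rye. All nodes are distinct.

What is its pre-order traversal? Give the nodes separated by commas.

rye, cedar, reed, sage, mint, plum, moss

The last element of post-order is the root; it splits in-order into left and right subtrees.
Root rye: left subtree has 0 nodes { }, right has 6 {cedar, mint, sage, reed, plum, moss}.
  Root cedar: left subtree has 0 nodes { }, right has 5 {mint, sage, reed, plum, moss}.
    Root reed: left subtree has 2 nodes {mint, sage}, right has 2 {plum, moss}.
      Root sage: left subtree has 1 node {mint}, right has 0 { }.
      Root plum: left subtree has 0 nodes { }, right has 1 {moss}.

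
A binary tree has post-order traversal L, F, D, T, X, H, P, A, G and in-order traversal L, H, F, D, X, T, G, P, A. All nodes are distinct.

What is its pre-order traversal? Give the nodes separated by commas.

The last element of post-order is the root; it splits in-order into left and right subtrees.
Root G: left subtree has 6 nodes {L, H, F, D, X, T}, right has 2 {P, A}.
  Root H: left subtree has 1 node {L}, right has 4 {F, D, X, T}.
    Root X: left subtree has 2 nodes {F, D}, right has 1 {T}.
      Root D: left subtree has 1 node {F}, right has 0 { }.
  Root A: left subtree has 1 node {P}, right has 0 { }.

G, H, L, X, D, F, T, A, P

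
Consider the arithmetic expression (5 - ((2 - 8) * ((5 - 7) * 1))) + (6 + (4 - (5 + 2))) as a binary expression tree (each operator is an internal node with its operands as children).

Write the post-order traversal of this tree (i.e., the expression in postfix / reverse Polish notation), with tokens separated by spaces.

5 2 8 - 5 7 - 1 * * - 6 4 5 2 + - + +

Post-order on an expression tree gives postfix notation: for each operator, emit left operand, right operand, then the operator.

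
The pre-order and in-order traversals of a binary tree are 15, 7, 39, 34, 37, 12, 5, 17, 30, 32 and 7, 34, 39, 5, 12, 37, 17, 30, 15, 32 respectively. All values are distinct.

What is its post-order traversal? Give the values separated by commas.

34, 5, 12, 30, 17, 37, 39, 7, 32, 15

The first element of pre-order is the root; it splits in-order into left and right subtrees.
Root 15: left subtree has 8 nodes {7, 34, 39, 5, 12, 37, 17, 30}, right has 1 {32}.
  Root 7: left subtree has 0 nodes { }, right has 7 {34, 39, 5, 12, 37, 17, 30}.
    Root 39: left subtree has 1 node {34}, right has 5 {5, 12, 37, 17, 30}.
      Root 37: left subtree has 2 nodes {5, 12}, right has 2 {17, 30}.
        Root 12: left subtree has 1 node {5}, right has 0 { }.
        Root 17: left subtree has 0 nodes { }, right has 1 {30}.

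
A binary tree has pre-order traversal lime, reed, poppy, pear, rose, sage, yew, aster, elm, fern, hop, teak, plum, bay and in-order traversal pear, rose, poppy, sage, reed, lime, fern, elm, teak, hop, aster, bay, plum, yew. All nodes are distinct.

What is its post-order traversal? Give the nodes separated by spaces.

The first element of pre-order is the root; it splits in-order into left and right subtrees.
Root lime: left subtree has 5 nodes {pear, rose, poppy, sage, reed}, right has 8 {fern, elm, teak, hop, aster, bay, plum, yew}.
  Root reed: left subtree has 4 nodes {pear, rose, poppy, sage}, right has 0 { }.
    Root poppy: left subtree has 2 nodes {pear, rose}, right has 1 {sage}.
      Root pear: left subtree has 0 nodes { }, right has 1 {rose}.
  Root yew: left subtree has 7 nodes {fern, elm, teak, hop, aster, bay, plum}, right has 0 { }.
    Root aster: left subtree has 4 nodes {fern, elm, teak, hop}, right has 2 {bay, plum}.
      Root elm: left subtree has 1 node {fern}, right has 2 {teak, hop}.
        Root hop: left subtree has 1 node {teak}, right has 0 { }.
      Root plum: left subtree has 1 node {bay}, right has 0 { }.

rose pear sage poppy reed fern teak hop elm bay plum aster yew lime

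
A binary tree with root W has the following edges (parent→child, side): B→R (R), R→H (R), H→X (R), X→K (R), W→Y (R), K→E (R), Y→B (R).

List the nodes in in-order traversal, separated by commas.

In-order visits the left subtree, then the node, then the right subtree.
At W: no left child.
Visit W.
At W: go right to Y.
  At Y: no left child.
  Visit Y.
  At Y: go right to B.
    At B: no left child.
    Visit B.
    At B: go right to R.
      At R: no left child.
      Visit R.
      At R: go right to H.
        At H: no left child.
        Visit H.
        At H: go right to X.
          At X: no left child.
          Visit X.
          At X: go right to K.
            At K: no left child.
            Visit K.
            At K: go right to E.
              E is a leaf — visit E.

W, Y, B, R, H, X, K, E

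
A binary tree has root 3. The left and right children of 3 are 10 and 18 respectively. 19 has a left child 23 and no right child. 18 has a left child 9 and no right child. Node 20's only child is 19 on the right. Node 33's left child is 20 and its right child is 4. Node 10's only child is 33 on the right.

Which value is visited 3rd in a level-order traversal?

Level-order visits nodes level by level from the root, left to right within each level.
Level 0: 3
Level 1: 10, 18
Level 2: 33, 9
Level 3: 20, 4
Level 4: 19
Level 5: 23
Full level-order sequence: 3, 10, 18, 33, 9, 20, 4, 19, 23.

18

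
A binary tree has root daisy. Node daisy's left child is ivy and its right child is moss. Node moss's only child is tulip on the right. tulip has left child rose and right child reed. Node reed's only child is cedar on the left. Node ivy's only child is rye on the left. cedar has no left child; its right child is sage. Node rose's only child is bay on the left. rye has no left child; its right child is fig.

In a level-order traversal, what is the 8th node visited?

Level-order visits nodes level by level from the root, left to right within each level.
Level 0: daisy
Level 1: ivy, moss
Level 2: rye, tulip
Level 3: fig, rose, reed
Level 4: bay, cedar
Level 5: sage
Full level-order sequence: daisy, ivy, moss, rye, tulip, fig, rose, reed, bay, cedar, sage.

reed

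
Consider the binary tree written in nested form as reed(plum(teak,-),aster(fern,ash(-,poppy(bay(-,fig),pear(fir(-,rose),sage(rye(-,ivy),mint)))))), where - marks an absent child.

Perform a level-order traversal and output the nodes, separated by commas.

reed, plum, aster, teak, fern, ash, poppy, bay, pear, fig, fir, sage, rose, rye, mint, ivy

Level-order visits nodes level by level from the root, left to right within each level.
Level 0: reed
Level 1: plum, aster
Level 2: teak, fern, ash
Level 3: poppy
Level 4: bay, pear
Level 5: fig, fir, sage
Level 6: rose, rye, mint
Level 7: ivy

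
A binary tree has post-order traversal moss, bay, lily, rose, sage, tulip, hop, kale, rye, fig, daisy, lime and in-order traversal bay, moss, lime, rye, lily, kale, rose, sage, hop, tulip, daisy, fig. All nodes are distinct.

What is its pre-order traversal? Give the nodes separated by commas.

lime, bay, moss, daisy, rye, kale, lily, hop, sage, rose, tulip, fig

The last element of post-order is the root; it splits in-order into left and right subtrees.
Root lime: left subtree has 2 nodes {bay, moss}, right has 9 {rye, lily, kale, rose, sage, hop, tulip, daisy, fig}.
  Root bay: left subtree has 0 nodes { }, right has 1 {moss}.
  Root daisy: left subtree has 7 nodes {rye, lily, kale, rose, sage, hop, tulip}, right has 1 {fig}.
    Root rye: left subtree has 0 nodes { }, right has 6 {lily, kale, rose, sage, hop, tulip}.
      Root kale: left subtree has 1 node {lily}, right has 4 {rose, sage, hop, tulip}.
        Root hop: left subtree has 2 nodes {rose, sage}, right has 1 {tulip}.
          Root sage: left subtree has 1 node {rose}, right has 0 { }.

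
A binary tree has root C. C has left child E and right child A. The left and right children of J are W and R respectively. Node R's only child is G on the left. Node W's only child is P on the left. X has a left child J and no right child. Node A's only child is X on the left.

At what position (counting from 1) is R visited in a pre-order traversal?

Pre-order visits the node, then its left subtree, then its right subtree.
Visit C.
At C: go left to E.
  E is a leaf — visit E.
At C: go right to A.
  Visit A.
  At A: go left to X.
    Visit X.
    At X: go left to J.
      Visit J.
      At J: go left to W.
        Visit W.
        At W: go left to P.
          P is a leaf — visit P.
        At W: no right child.
      At J: go right to R.
        Visit R.
        At R: go left to G.
          G is a leaf — visit G.
        At R: no right child.
    At X: no right child.
  At A: no right child.
Full pre-order sequence: C, E, A, X, J, W, P, R, G.

8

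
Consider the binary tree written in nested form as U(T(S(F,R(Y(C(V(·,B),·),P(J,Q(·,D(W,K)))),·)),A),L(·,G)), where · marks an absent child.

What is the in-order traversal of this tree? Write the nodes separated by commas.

F, S, V, B, C, Y, J, P, Q, W, D, K, R, T, A, U, L, G

In-order visits the left subtree, then the node, then the right subtree.
At U: go left to T.
  At T: go left to S.
    At S: go left to F.
      F is a leaf — visit F.
    Visit S.
    At S: go right to R.
      At R: go left to Y.
        At Y: go left to C.
          At C: go left to V.
            At V: no left child.
            Visit V.
            At V: go right to B.
              B is a leaf — visit B.
          Visit C.
          At C: no right child.
        Visit Y.
        At Y: go right to P.
          At P: go left to J.
            J is a leaf — visit J.
          Visit P.
          At P: go right to Q.
            At Q: no left child.
            Visit Q.
            At Q: go right to D.
              At D: go left to W.
                W is a leaf — visit W.
              Visit D.
              At D: go right to K.
                K is a leaf — visit K.
      Visit R.
      At R: no right child.
  Visit T.
  At T: go right to A.
    A is a leaf — visit A.
Visit U.
At U: go right to L.
  At L: no left child.
  Visit L.
  At L: go right to G.
    G is a leaf — visit G.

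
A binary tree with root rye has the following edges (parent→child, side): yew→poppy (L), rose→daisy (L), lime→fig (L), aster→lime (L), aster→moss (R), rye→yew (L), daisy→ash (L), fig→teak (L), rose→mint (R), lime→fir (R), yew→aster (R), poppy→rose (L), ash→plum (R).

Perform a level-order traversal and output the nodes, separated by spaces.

rye yew poppy aster rose lime moss daisy mint fig fir ash teak plum

Level-order visits nodes level by level from the root, left to right within each level.
Level 0: rye
Level 1: yew
Level 2: poppy, aster
Level 3: rose, lime, moss
Level 4: daisy, mint, fig, fir
Level 5: ash, teak
Level 6: plum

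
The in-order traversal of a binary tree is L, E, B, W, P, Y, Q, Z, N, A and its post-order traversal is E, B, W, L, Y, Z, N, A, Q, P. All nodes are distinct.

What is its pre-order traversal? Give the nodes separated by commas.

P, L, W, B, E, Q, Y, A, N, Z

The last element of post-order is the root; it splits in-order into left and right subtrees.
Root P: left subtree has 4 nodes {L, E, B, W}, right has 5 {Y, Q, Z, N, A}.
  Root L: left subtree has 0 nodes { }, right has 3 {E, B, W}.
    Root W: left subtree has 2 nodes {E, B}, right has 0 { }.
      Root B: left subtree has 1 node {E}, right has 0 { }.
  Root Q: left subtree has 1 node {Y}, right has 3 {Z, N, A}.
    Root A: left subtree has 2 nodes {Z, N}, right has 0 { }.
      Root N: left subtree has 1 node {Z}, right has 0 { }.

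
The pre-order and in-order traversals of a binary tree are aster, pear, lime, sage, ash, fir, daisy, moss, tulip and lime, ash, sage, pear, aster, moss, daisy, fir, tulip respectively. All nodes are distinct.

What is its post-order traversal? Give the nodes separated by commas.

ash, sage, lime, pear, moss, daisy, tulip, fir, aster

The first element of pre-order is the root; it splits in-order into left and right subtrees.
Root aster: left subtree has 4 nodes {lime, ash, sage, pear}, right has 4 {moss, daisy, fir, tulip}.
  Root pear: left subtree has 3 nodes {lime, ash, sage}, right has 0 { }.
    Root lime: left subtree has 0 nodes { }, right has 2 {ash, sage}.
      Root sage: left subtree has 1 node {ash}, right has 0 { }.
  Root fir: left subtree has 2 nodes {moss, daisy}, right has 1 {tulip}.
    Root daisy: left subtree has 1 node {moss}, right has 0 { }.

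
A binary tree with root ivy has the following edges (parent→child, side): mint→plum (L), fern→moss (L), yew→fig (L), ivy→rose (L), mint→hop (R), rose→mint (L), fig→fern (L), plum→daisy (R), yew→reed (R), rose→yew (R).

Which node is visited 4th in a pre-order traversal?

Pre-order visits the node, then its left subtree, then its right subtree.
Visit ivy.
At ivy: go left to rose.
  Visit rose.
  At rose: go left to mint.
    Visit mint.
    At mint: go left to plum.
      Visit plum.
      At plum: no left child.
      At plum: go right to daisy.
        daisy is a leaf — visit daisy.
    At mint: go right to hop.
      hop is a leaf — visit hop.
  At rose: go right to yew.
    Visit yew.
    At yew: go left to fig.
      Visit fig.
      At fig: go left to fern.
        Visit fern.
        At fern: go left to moss.
          moss is a leaf — visit moss.
        At fern: no right child.
      At fig: no right child.
    At yew: go right to reed.
      reed is a leaf — visit reed.
At ivy: no right child.
Full pre-order sequence: ivy, rose, mint, plum, daisy, hop, yew, fig, fern, moss, reed.

plum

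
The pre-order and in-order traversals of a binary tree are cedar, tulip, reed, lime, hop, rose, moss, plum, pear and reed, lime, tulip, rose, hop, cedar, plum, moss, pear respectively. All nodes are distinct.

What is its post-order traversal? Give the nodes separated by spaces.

The first element of pre-order is the root; it splits in-order into left and right subtrees.
Root cedar: left subtree has 5 nodes {reed, lime, tulip, rose, hop}, right has 3 {plum, moss, pear}.
  Root tulip: left subtree has 2 nodes {reed, lime}, right has 2 {rose, hop}.
    Root reed: left subtree has 0 nodes { }, right has 1 {lime}.
    Root hop: left subtree has 1 node {rose}, right has 0 { }.
  Root moss: left subtree has 1 node {plum}, right has 1 {pear}.

lime reed rose hop tulip plum pear moss cedar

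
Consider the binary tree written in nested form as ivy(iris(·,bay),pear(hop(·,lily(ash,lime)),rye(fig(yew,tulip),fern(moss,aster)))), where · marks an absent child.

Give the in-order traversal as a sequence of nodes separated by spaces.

In-order visits the left subtree, then the node, then the right subtree.
At ivy: go left to iris.
  At iris: no left child.
  Visit iris.
  At iris: go right to bay.
    bay is a leaf — visit bay.
Visit ivy.
At ivy: go right to pear.
  At pear: go left to hop.
    At hop: no left child.
    Visit hop.
    At hop: go right to lily.
      At lily: go left to ash.
        ash is a leaf — visit ash.
      Visit lily.
      At lily: go right to lime.
        lime is a leaf — visit lime.
  Visit pear.
  At pear: go right to rye.
    At rye: go left to fig.
      At fig: go left to yew.
        yew is a leaf — visit yew.
      Visit fig.
      At fig: go right to tulip.
        tulip is a leaf — visit tulip.
    Visit rye.
    At rye: go right to fern.
      At fern: go left to moss.
        moss is a leaf — visit moss.
      Visit fern.
      At fern: go right to aster.
        aster is a leaf — visit aster.

iris bay ivy hop ash lily lime pear yew fig tulip rye moss fern aster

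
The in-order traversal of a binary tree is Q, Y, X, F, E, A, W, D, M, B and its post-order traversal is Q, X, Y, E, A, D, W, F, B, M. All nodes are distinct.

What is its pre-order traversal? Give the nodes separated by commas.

M, F, Y, Q, X, W, A, E, D, B

The last element of post-order is the root; it splits in-order into left and right subtrees.
Root M: left subtree has 8 nodes {Q, Y, X, F, E, A, W, D}, right has 1 {B}.
  Root F: left subtree has 3 nodes {Q, Y, X}, right has 4 {E, A, W, D}.
    Root Y: left subtree has 1 node {Q}, right has 1 {X}.
    Root W: left subtree has 2 nodes {E, A}, right has 1 {D}.
      Root A: left subtree has 1 node {E}, right has 0 { }.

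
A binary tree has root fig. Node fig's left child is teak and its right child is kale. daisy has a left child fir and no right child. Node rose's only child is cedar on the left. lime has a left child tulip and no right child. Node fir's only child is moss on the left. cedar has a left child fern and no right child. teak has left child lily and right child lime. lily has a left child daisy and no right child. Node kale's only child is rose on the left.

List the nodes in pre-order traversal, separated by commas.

fig, teak, lily, daisy, fir, moss, lime, tulip, kale, rose, cedar, fern

Pre-order visits the node, then its left subtree, then its right subtree.
Visit fig.
At fig: go left to teak.
  Visit teak.
  At teak: go left to lily.
    Visit lily.
    At lily: go left to daisy.
      Visit daisy.
      At daisy: go left to fir.
        Visit fir.
        At fir: go left to moss.
          moss is a leaf — visit moss.
        At fir: no right child.
      At daisy: no right child.
    At lily: no right child.
  At teak: go right to lime.
    Visit lime.
    At lime: go left to tulip.
      tulip is a leaf — visit tulip.
    At lime: no right child.
At fig: go right to kale.
  Visit kale.
  At kale: go left to rose.
    Visit rose.
    At rose: go left to cedar.
      Visit cedar.
      At cedar: go left to fern.
        fern is a leaf — visit fern.
      At cedar: no right child.
    At rose: no right child.
  At kale: no right child.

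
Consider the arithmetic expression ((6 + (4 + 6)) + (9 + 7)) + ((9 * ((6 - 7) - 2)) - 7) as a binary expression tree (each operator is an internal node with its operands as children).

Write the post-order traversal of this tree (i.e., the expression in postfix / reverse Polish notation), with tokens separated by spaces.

6 4 6 + + 9 7 + + 9 6 7 - 2 - * 7 - +

Post-order on an expression tree gives postfix notation: for each operator, emit left operand, right operand, then the operator.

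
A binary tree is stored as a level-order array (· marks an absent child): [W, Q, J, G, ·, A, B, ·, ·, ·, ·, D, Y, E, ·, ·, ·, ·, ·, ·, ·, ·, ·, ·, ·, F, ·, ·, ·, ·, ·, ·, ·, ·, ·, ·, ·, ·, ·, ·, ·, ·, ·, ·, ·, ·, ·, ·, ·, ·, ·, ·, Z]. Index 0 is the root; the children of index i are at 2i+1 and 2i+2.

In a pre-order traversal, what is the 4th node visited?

J

Pre-order visits the node, then its left subtree, then its right subtree.
Visit W.
At W: go left to Q.
  Visit Q.
  At Q: go left to G.
    G is a leaf — visit G.
  At Q: no right child.
At W: go right to J.
  Visit J.
  At J: go left to A.
    Visit A.
    At A: go left to D.
      D is a leaf — visit D.
    At A: go right to Y.
      Visit Y.
      At Y: go left to F.
        Visit F.
        At F: no left child.
        At F: go right to Z.
          Z is a leaf — visit Z.
      At Y: no right child.
  At J: go right to B.
    Visit B.
    At B: go left to E.
      E is a leaf — visit E.
    At B: no right child.
Full pre-order sequence: W, Q, G, J, A, D, Y, F, Z, B, E.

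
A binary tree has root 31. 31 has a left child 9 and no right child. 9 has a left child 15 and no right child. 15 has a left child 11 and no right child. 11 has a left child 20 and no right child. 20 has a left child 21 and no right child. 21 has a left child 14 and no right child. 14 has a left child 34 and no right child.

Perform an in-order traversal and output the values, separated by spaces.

34 14 21 20 11 15 9 31

In-order visits the left subtree, then the node, then the right subtree.
At 31: go left to 9.
  At 9: go left to 15.
    At 15: go left to 11.
      At 11: go left to 20.
        At 20: go left to 21.
          At 21: go left to 14.
            At 14: go left to 34.
              34 is a leaf — visit 34.
            Visit 14.
            At 14: no right child.
          Visit 21.
          At 21: no right child.
        Visit 20.
        At 20: no right child.
      Visit 11.
      At 11: no right child.
    Visit 15.
    At 15: no right child.
  Visit 9.
  At 9: no right child.
Visit 31.
At 31: no right child.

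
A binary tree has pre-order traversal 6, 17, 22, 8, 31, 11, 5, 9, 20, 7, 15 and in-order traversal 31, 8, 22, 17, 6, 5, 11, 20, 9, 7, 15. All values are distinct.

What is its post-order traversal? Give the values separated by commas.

The first element of pre-order is the root; it splits in-order into left and right subtrees.
Root 6: left subtree has 4 nodes {31, 8, 22, 17}, right has 6 {5, 11, 20, 9, 7, 15}.
  Root 17: left subtree has 3 nodes {31, 8, 22}, right has 0 { }.
    Root 22: left subtree has 2 nodes {31, 8}, right has 0 { }.
      Root 8: left subtree has 1 node {31}, right has 0 { }.
  Root 11: left subtree has 1 node {5}, right has 4 {20, 9, 7, 15}.
    Root 9: left subtree has 1 node {20}, right has 2 {7, 15}.
      Root 7: left subtree has 0 nodes { }, right has 1 {15}.

31, 8, 22, 17, 5, 20, 15, 7, 9, 11, 6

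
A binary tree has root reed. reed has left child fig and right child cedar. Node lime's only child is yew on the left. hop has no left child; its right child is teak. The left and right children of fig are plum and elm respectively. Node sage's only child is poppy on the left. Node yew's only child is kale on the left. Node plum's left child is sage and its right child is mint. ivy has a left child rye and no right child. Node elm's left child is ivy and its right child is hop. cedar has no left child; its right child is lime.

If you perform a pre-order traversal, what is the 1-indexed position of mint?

Pre-order visits the node, then its left subtree, then its right subtree.
Visit reed.
At reed: go left to fig.
  Visit fig.
  At fig: go left to plum.
    Visit plum.
    At plum: go left to sage.
      Visit sage.
      At sage: go left to poppy.
        poppy is a leaf — visit poppy.
      At sage: no right child.
    At plum: go right to mint.
      mint is a leaf — visit mint.
  At fig: go right to elm.
    Visit elm.
    At elm: go left to ivy.
      Visit ivy.
      At ivy: go left to rye.
        rye is a leaf — visit rye.
      At ivy: no right child.
    At elm: go right to hop.
      Visit hop.
      At hop: no left child.
      At hop: go right to teak.
        teak is a leaf — visit teak.
At reed: go right to cedar.
  Visit cedar.
  At cedar: no left child.
  At cedar: go right to lime.
    Visit lime.
    At lime: go left to yew.
      Visit yew.
      At yew: go left to kale.
        kale is a leaf — visit kale.
      At yew: no right child.
    At lime: no right child.
Full pre-order sequence: reed, fig, plum, sage, poppy, mint, elm, ivy, rye, hop, teak, cedar, lime, yew, kale.

6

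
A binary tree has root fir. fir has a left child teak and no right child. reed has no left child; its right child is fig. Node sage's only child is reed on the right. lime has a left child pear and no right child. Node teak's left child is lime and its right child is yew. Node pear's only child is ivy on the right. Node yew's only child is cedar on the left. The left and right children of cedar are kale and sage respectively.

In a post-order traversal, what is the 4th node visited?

kale

Post-order visits the left subtree, then the right subtree, then the node.
At fir: go left to teak.
  At teak: go left to lime.
    At lime: go left to pear.
      At pear: no left child.
      At pear: go right to ivy.
        ivy is a leaf — visit ivy.
      Visit pear.
    At lime: no right child.
    Visit lime.
  At teak: go right to yew.
    At yew: go left to cedar.
      At cedar: go left to kale.
        kale is a leaf — visit kale.
      At cedar: go right to sage.
        At sage: no left child.
        At sage: go right to reed.
          At reed: no left child.
          At reed: go right to fig.
            fig is a leaf — visit fig.
          Visit reed.
        Visit sage.
      Visit cedar.
    At yew: no right child.
    Visit yew.
  Visit teak.
At fir: no right child.
Visit fir.
Full post-order sequence: ivy, pear, lime, kale, fig, reed, sage, cedar, yew, teak, fir.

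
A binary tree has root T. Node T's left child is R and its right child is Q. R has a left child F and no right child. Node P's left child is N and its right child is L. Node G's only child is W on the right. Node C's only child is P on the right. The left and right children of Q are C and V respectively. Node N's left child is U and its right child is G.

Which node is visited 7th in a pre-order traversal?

N

Pre-order visits the node, then its left subtree, then its right subtree.
Visit T.
At T: go left to R.
  Visit R.
  At R: go left to F.
    F is a leaf — visit F.
  At R: no right child.
At T: go right to Q.
  Visit Q.
  At Q: go left to C.
    Visit C.
    At C: no left child.
    At C: go right to P.
      Visit P.
      At P: go left to N.
        Visit N.
        At N: go left to U.
          U is a leaf — visit U.
        At N: go right to G.
          Visit G.
          At G: no left child.
          At G: go right to W.
            W is a leaf — visit W.
      At P: go right to L.
        L is a leaf — visit L.
  At Q: go right to V.
    V is a leaf — visit V.
Full pre-order sequence: T, R, F, Q, C, P, N, U, G, W, L, V.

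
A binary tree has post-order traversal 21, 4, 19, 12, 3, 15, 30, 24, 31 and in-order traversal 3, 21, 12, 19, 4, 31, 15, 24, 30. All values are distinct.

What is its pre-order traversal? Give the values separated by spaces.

The last element of post-order is the root; it splits in-order into left and right subtrees.
Root 31: left subtree has 5 nodes {3, 21, 12, 19, 4}, right has 3 {15, 24, 30}.
  Root 3: left subtree has 0 nodes { }, right has 4 {21, 12, 19, 4}.
    Root 12: left subtree has 1 node {21}, right has 2 {19, 4}.
      Root 19: left subtree has 0 nodes { }, right has 1 {4}.
  Root 24: left subtree has 1 node {15}, right has 1 {30}.

31 3 12 21 19 4 24 15 30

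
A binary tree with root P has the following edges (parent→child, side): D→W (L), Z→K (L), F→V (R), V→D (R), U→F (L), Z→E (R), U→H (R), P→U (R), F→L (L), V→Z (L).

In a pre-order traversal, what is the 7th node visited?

Pre-order visits the node, then its left subtree, then its right subtree.
Visit P.
At P: no left child.
At P: go right to U.
  Visit U.
  At U: go left to F.
    Visit F.
    At F: go left to L.
      L is a leaf — visit L.
    At F: go right to V.
      Visit V.
      At V: go left to Z.
        Visit Z.
        At Z: go left to K.
          K is a leaf — visit K.
        At Z: go right to E.
          E is a leaf — visit E.
      At V: go right to D.
        Visit D.
        At D: go left to W.
          W is a leaf — visit W.
        At D: no right child.
  At U: go right to H.
    H is a leaf — visit H.
Full pre-order sequence: P, U, F, L, V, Z, K, E, D, W, H.

K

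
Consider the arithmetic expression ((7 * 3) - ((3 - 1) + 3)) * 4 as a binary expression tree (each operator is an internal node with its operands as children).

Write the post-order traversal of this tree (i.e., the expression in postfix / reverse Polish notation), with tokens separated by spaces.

Post-order on an expression tree gives postfix notation: for each operator, emit left operand, right operand, then the operator.

7 3 * 3 1 - 3 + - 4 *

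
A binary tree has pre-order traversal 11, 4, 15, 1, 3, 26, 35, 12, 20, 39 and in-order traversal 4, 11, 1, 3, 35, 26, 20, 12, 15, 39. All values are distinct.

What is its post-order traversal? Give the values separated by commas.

4, 35, 20, 12, 26, 3, 1, 39, 15, 11

The first element of pre-order is the root; it splits in-order into left and right subtrees.
Root 11: left subtree has 1 node {4}, right has 8 {1, 3, 35, 26, 20, 12, 15, 39}.
  Root 15: left subtree has 6 nodes {1, 3, 35, 26, 20, 12}, right has 1 {39}.
    Root 1: left subtree has 0 nodes { }, right has 5 {3, 35, 26, 20, 12}.
      Root 3: left subtree has 0 nodes { }, right has 4 {35, 26, 20, 12}.
        Root 26: left subtree has 1 node {35}, right has 2 {20, 12}.
          Root 12: left subtree has 1 node {20}, right has 0 { }.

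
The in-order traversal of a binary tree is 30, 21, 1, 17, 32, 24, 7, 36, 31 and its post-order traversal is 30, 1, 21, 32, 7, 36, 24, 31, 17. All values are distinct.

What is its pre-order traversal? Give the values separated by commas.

The last element of post-order is the root; it splits in-order into left and right subtrees.
Root 17: left subtree has 3 nodes {30, 21, 1}, right has 5 {32, 24, 7, 36, 31}.
  Root 21: left subtree has 1 node {30}, right has 1 {1}.
  Root 31: left subtree has 4 nodes {32, 24, 7, 36}, right has 0 { }.
    Root 24: left subtree has 1 node {32}, right has 2 {7, 36}.
      Root 36: left subtree has 1 node {7}, right has 0 { }.

17, 21, 30, 1, 31, 24, 32, 36, 7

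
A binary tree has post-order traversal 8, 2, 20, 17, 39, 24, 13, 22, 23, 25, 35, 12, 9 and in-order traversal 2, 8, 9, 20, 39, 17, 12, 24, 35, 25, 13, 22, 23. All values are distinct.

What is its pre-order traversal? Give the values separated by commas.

9, 2, 8, 12, 39, 20, 17, 35, 24, 25, 23, 22, 13

The last element of post-order is the root; it splits in-order into left and right subtrees.
Root 9: left subtree has 2 nodes {2, 8}, right has 10 {20, 39, 17, 12, 24, 35, 25, 13, 22, 23}.
  Root 2: left subtree has 0 nodes { }, right has 1 {8}.
  Root 12: left subtree has 3 nodes {20, 39, 17}, right has 6 {24, 35, 25, 13, 22, 23}.
    Root 39: left subtree has 1 node {20}, right has 1 {17}.
    Root 35: left subtree has 1 node {24}, right has 4 {25, 13, 22, 23}.
      Root 25: left subtree has 0 nodes { }, right has 3 {13, 22, 23}.
        Root 23: left subtree has 2 nodes {13, 22}, right has 0 { }.
          Root 22: left subtree has 1 node {13}, right has 0 { }.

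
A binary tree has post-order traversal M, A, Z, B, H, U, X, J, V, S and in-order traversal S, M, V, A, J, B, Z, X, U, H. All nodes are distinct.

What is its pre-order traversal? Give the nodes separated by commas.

S, V, M, J, A, X, B, Z, U, H

The last element of post-order is the root; it splits in-order into left and right subtrees.
Root S: left subtree has 0 nodes { }, right has 9 {M, V, A, J, B, Z, X, U, H}.
  Root V: left subtree has 1 node {M}, right has 7 {A, J, B, Z, X, U, H}.
    Root J: left subtree has 1 node {A}, right has 5 {B, Z, X, U, H}.
      Root X: left subtree has 2 nodes {B, Z}, right has 2 {U, H}.
        Root B: left subtree has 0 nodes { }, right has 1 {Z}.
        Root U: left subtree has 0 nodes { }, right has 1 {H}.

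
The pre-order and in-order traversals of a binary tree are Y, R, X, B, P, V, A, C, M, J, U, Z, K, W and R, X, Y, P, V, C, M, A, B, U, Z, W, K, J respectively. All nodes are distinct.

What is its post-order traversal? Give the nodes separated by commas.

X, R, M, C, A, V, P, W, K, Z, U, J, B, Y

The first element of pre-order is the root; it splits in-order into left and right subtrees.
Root Y: left subtree has 2 nodes {R, X}, right has 11 {P, V, C, M, A, B, U, Z, W, K, J}.
  Root R: left subtree has 0 nodes { }, right has 1 {X}.
  Root B: left subtree has 5 nodes {P, V, C, M, A}, right has 5 {U, Z, W, K, J}.
    Root P: left subtree has 0 nodes { }, right has 4 {V, C, M, A}.
      Root V: left subtree has 0 nodes { }, right has 3 {C, M, A}.
        Root A: left subtree has 2 nodes {C, M}, right has 0 { }.
          Root C: left subtree has 0 nodes { }, right has 1 {M}.
    Root J: left subtree has 4 nodes {U, Z, W, K}, right has 0 { }.
      Root U: left subtree has 0 nodes { }, right has 3 {Z, W, K}.
        Root Z: left subtree has 0 nodes { }, right has 2 {W, K}.
          Root K: left subtree has 1 node {W}, right has 0 { }.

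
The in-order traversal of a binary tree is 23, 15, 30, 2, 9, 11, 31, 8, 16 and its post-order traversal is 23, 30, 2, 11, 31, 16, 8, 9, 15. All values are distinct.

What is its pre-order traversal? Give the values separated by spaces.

15 23 9 2 30 8 31 11 16

The last element of post-order is the root; it splits in-order into left and right subtrees.
Root 15: left subtree has 1 node {23}, right has 7 {30, 2, 9, 11, 31, 8, 16}.
  Root 9: left subtree has 2 nodes {30, 2}, right has 4 {11, 31, 8, 16}.
    Root 2: left subtree has 1 node {30}, right has 0 { }.
    Root 8: left subtree has 2 nodes {11, 31}, right has 1 {16}.
      Root 31: left subtree has 1 node {11}, right has 0 { }.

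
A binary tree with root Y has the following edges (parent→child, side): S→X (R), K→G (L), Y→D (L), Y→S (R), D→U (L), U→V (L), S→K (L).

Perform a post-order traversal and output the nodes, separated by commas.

V, U, D, G, K, X, S, Y

Post-order visits the left subtree, then the right subtree, then the node.
At Y: go left to D.
  At D: go left to U.
    At U: go left to V.
      V is a leaf — visit V.
    At U: no right child.
    Visit U.
  At D: no right child.
  Visit D.
At Y: go right to S.
  At S: go left to K.
    At K: go left to G.
      G is a leaf — visit G.
    At K: no right child.
    Visit K.
  At S: go right to X.
    X is a leaf — visit X.
  Visit S.
Visit Y.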